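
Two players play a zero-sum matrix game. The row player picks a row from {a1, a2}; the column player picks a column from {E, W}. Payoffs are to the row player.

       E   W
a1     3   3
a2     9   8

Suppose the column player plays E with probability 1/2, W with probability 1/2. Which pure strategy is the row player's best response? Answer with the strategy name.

Expected payoff of a1: (1/2)·3 + (1/2)·3 = 3.
Expected payoff of a2: (1/2)·9 + (1/2)·8 = 17/2.
The largest is 17/2, so the row player's best response is a2.

a2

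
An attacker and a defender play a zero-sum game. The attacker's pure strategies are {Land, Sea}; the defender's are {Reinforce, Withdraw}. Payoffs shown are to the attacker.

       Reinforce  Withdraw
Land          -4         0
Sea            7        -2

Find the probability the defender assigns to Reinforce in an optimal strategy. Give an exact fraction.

2/13

Row minima: Land → -4, Sea → -2; maximin = -2.
Column maxima: Reinforce → 7, Withdraw → 0; minimax = 0.
-2 ≠ 0, so there is no saddle point; optimal play is mixed.
Let the attacker play Land with probability p. Expected payoff against Reinforce: (-4)p + 7(1−p) = −11p + 7; against Withdraw: 0p + (-2)(1−p) = 2p − 2.
Setting these equal: −11p + 7 = 2p − 2 ⇒ −13p = -9 ⇒ p = 9/13, and the value is (-11)·(9/13) + 7 = -8/13.
For the defender: with q = P(Reinforce), equating Land's and Sea's payoffs gives −4q = 9q − 2 ⇒ q = 2/13.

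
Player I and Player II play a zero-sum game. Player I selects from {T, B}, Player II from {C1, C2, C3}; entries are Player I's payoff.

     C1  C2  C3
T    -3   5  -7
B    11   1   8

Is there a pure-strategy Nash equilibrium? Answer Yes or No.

No

Row minima: T → -7, B → 1; maximin = 1.
Column maxima: C1 → 11, C2 → 5, C3 → 8; minimax = 5.
1 ≠ 5, so no pure-strategy equilibrium exists.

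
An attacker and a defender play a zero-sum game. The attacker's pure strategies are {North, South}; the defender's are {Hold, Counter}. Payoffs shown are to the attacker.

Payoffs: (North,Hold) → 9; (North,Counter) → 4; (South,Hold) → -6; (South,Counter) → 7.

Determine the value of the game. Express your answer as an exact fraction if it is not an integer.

Row minima: North → 4, South → -6; maximin = 4.
Column maxima: Hold → 9, Counter → 7; minimax = 7.
4 ≠ 7, so there is no saddle point; optimal play is mixed.
Let the attacker play North with probability p. Expected payoff against Hold: 9p + (-6)(1−p) = 15p − 6; against Counter: 4p + 7(1−p) = −3p + 7.
Setting these equal: 15p − 6 = −3p + 7 ⇒ 18p = 13 ⇒ p = 13/18, and the value is (15)·(13/18) − 6 = 29/6.
For the defender: with q = P(Hold), equating North's and South's payoffs gives 5q + 4 = −13q + 7 ⇒ q = 1/6.

29/6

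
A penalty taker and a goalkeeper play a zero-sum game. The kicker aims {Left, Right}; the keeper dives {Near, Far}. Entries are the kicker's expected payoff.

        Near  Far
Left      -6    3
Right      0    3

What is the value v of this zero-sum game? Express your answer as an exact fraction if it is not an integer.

0

Row minima: Left → -6, Right → 0; maximin = 0.
Column maxima: Near → 0, Far → 3; minimax = 0.
Since maximin = minimax = 0, there is a saddle point and the value is 0.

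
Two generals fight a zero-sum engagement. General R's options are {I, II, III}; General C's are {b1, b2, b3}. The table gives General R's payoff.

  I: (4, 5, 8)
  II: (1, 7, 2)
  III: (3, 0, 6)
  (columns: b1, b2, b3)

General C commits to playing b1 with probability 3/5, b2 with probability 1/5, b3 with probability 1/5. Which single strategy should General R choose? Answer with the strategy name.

Expected payoff of I: (3/5)·4 + (1/5)·5 + (1/5)·8 = 5.
Expected payoff of II: (3/5)·1 + (1/5)·7 + (1/5)·2 = 12/5.
Expected payoff of III: (3/5)·3 + (1/5)·0 + (1/5)·6 = 3.
The largest is 5, so General R's best response is I.

I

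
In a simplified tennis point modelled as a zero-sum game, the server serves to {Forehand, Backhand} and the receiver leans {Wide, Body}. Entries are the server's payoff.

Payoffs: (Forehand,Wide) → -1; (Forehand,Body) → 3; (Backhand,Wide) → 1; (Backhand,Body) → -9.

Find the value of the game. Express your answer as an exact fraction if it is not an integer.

-3/7

Row minima: Forehand → -1, Backhand → -9; maximin = -1.
Column maxima: Wide → 1, Body → 3; minimax = 1.
-1 ≠ 1, so there is no saddle point; optimal play is mixed.
Let the server play Forehand with probability p. Expected payoff against Wide: (-1)p + 1(1−p) = −2p + 1; against Body: 3p + (-9)(1−p) = 12p − 9.
Setting these equal: −2p + 1 = 12p − 9 ⇒ −14p = -10 ⇒ p = 5/7, and the value is (-2)·(5/7) + 1 = -3/7.
For the receiver: with q = P(Wide), equating Forehand's and Backhand's payoffs gives −4q + 3 = 10q − 9 ⇒ q = 6/7.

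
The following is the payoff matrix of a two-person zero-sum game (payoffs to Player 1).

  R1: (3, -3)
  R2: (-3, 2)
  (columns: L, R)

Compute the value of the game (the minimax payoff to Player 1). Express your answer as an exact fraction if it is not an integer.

Row minima: R1 → -3, R2 → -3; maximin = -3.
Column maxima: L → 3, R → 2; minimax = 2.
-3 ≠ 2, so there is no saddle point; optimal play is mixed.
Let Player 1 play R1 with probability p. Expected payoff against L: 3p + (-3)(1−p) = 6p − 3; against R: (-3)p + 2(1−p) = −5p + 2.
Setting these equal: 6p − 3 = −5p + 2 ⇒ 11p = 5 ⇒ p = 5/11, and the value is (6)·(5/11) − 3 = -3/11.
For Player 2: with q = P(L), equating R1's and R2's payoffs gives 6q − 3 = −5q + 2 ⇒ q = 5/11.

-3/11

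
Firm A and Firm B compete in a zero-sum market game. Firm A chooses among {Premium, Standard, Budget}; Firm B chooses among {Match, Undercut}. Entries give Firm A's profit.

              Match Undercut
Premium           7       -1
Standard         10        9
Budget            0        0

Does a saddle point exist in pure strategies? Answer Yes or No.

Yes

Row minima: Premium → -1, Standard → 9, Budget → 0; maximin = 9.
Column maxima: Match → 10, Undercut → 9; minimax = 9.
maximin = minimax = 9, so a saddle point exists.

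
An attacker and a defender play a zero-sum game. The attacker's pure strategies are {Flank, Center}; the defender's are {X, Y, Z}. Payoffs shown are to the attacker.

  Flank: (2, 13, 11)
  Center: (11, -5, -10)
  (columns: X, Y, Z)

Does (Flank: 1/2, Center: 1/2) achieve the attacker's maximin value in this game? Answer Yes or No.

Against X this mix gives (1/2)·2 + (1/2)·11 = 13/2.
Against Y this mix gives (1/2)·13 + (1/2)·(-5) = 4.
Against Z this mix gives (1/2)·11 + (1/2)·(-10) = 1/2.
The defender will play Z, holding the attacker to 1/2. Shifting weight toward the row that does better against Z would raise this floor (the equalizing mix achieves 47/10 against both Z and X), so the proposed strategy is not optimal.

No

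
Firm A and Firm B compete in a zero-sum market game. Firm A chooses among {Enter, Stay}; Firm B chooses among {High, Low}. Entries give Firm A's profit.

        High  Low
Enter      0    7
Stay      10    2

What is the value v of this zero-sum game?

Row minima: Enter → 0, Stay → 2; maximin = 2.
Column maxima: High → 10, Low → 7; minimax = 7.
2 ≠ 7, so there is no saddle point; optimal play is mixed.
Let Firm A play Enter with probability p. Expected payoff against High: 0p + 10(1−p) = −10p + 10; against Low: 7p + 2(1−p) = 5p + 2.
Setting these equal: −10p + 10 = 5p + 2 ⇒ −15p = -8 ⇒ p = 8/15, and the value is (-10)·(8/15) + 10 = 14/3.
For Firm B: with q = P(High), equating Enter's and Stay's payoffs gives −7q + 7 = 8q + 2 ⇒ q = 1/3.

14/3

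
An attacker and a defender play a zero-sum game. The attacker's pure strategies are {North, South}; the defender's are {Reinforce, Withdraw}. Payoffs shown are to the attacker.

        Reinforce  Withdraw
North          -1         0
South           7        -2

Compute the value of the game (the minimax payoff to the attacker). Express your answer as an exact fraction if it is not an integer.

Row minima: North → -1, South → -2; maximin = -1.
Column maxima: Reinforce → 7, Withdraw → 0; minimax = 0.
-1 ≠ 0, so there is no saddle point; optimal play is mixed.
Let the attacker play North with probability p. Expected payoff against Reinforce: (-1)p + 7(1−p) = −8p + 7; against Withdraw: 0p + (-2)(1−p) = 2p − 2.
Setting these equal: −8p + 7 = 2p − 2 ⇒ −10p = -9 ⇒ p = 9/10, and the value is (-8)·(9/10) + 7 = -1/5.
For the defender: with q = P(Reinforce), equating North's and South's payoffs gives −q = 9q − 2 ⇒ q = 1/5.

-1/5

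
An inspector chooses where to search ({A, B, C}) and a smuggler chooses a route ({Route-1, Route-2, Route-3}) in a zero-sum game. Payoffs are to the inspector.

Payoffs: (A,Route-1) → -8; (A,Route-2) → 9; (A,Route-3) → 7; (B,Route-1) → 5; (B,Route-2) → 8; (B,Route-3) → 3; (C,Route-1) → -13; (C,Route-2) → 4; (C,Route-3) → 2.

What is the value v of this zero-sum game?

Row minima: A → -8, B → 3, C → -13; maximin = 3.
Column maxima: Route-1 → 5, Route-2 → 9, Route-3 → 7; minimax = 5.
3 ≠ 5, so there is no saddle point; optimal play is mixed.
C is strictly dominated by A, so the inspector never plays it.
Route-2 is strictly dominated by Route-1 (it gives the inspector strictly more in every row), so the smuggler never plays it.
On the remaining 2×2 (A, B vs Route-1, Route-3):
Let the inspector play A with probability p. Expected payoff against Route-1: (-8)p + 5(1−p) = −13p + 5; against Route-3: 7p + 3(1−p) = 4p + 3.
Setting these equal: −13p + 5 = 4p + 3 ⇒ −17p = -2 ⇒ p = 2/17, and the value is (-13)·(2/17) + 5 = 59/17.
For the smuggler: with q = P(Route-1), equating A's and B's payoffs gives −15q + 7 = 2q + 3 ⇒ q = 4/17.

59/17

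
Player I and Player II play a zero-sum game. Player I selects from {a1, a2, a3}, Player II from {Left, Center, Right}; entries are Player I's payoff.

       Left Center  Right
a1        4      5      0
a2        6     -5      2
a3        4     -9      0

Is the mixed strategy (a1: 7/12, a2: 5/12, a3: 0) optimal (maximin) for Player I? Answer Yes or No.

Against Left this mix gives (7/12)·4 + (5/12)·6 = 29/6.
Against Center this mix gives (7/12)·5 + (5/12)·(-5) = 5/6.
Against Right this mix gives (7/12)·0 + (5/12)·2 = 5/6.
All of Player II's active replies (Center, Right) yield 5/6, and no column does worse for Player I. The mix makes Player II indifferent and guarantees 5/6, so it is optimal.

Yes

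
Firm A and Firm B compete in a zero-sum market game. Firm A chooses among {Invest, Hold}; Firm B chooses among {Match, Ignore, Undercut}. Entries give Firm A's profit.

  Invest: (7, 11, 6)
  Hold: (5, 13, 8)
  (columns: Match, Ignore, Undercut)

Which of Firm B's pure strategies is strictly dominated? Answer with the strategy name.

Match holds Firm A's payoff strictly below Ignore in every row: 7 < 11, 5 < 13.
So Ignore is strictly dominated for Firm B.

Ignore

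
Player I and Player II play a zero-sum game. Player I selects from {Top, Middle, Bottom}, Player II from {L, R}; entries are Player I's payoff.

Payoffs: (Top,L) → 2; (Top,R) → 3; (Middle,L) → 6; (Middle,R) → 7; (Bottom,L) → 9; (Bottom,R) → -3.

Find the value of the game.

81/13

Row minima: Top → 2, Middle → 6, Bottom → -3; maximin = 6.
Column maxima: L → 9, R → 7; minimax = 7.
6 ≠ 7, so there is no saddle point; optimal play is mixed.
Top is strictly dominated by Middle, so Player I never plays it.
On the remaining 2×2 (Middle, Bottom vs L, R):
Let Player I play Middle with probability p. Expected payoff against L: 6p + 9(1−p) = −3p + 9; against R: 7p + (-3)(1−p) = 10p − 3.
Setting these equal: −3p + 9 = 10p − 3 ⇒ −13p = -12 ⇒ p = 12/13, and the value is (-3)·(12/13) + 9 = 81/13.
For Player II: with q = P(L), equating Middle's and Bottom's payoffs gives −q + 7 = 12q − 3 ⇒ q = 10/13.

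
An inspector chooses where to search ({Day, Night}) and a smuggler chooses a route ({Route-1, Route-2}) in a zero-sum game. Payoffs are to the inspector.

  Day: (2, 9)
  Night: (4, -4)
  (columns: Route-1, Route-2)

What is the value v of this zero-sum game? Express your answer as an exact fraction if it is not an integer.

Row minima: Day → 2, Night → -4; maximin = 2.
Column maxima: Route-1 → 4, Route-2 → 9; minimax = 4.
2 ≠ 4, so there is no saddle point; optimal play is mixed.
Let the inspector play Day with probability p. Expected payoff against Route-1: 2p + 4(1−p) = −2p + 4; against Route-2: 9p + (-4)(1−p) = 13p − 4.
Setting these equal: −2p + 4 = 13p − 4 ⇒ −15p = -8 ⇒ p = 8/15, and the value is (-2)·(8/15) + 4 = 44/15.
For the smuggler: with q = P(Route-1), equating Day's and Night's payoffs gives −7q + 9 = 8q − 4 ⇒ q = 13/15.

44/15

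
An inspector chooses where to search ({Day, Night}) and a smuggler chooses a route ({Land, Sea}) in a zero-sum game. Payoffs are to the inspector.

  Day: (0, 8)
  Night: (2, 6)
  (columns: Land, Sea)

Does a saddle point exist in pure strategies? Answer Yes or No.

Row minima: Day → 0, Night → 2; maximin = 2.
Column maxima: Land → 2, Sea → 8; minimax = 2.
maximin = minimax = 2, so a saddle point exists.

Yes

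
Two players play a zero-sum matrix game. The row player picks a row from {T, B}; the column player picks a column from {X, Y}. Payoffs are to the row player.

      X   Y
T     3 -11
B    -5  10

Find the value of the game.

-25/29

Row minima: T → -11, B → -5; maximin = -5.
Column maxima: X → 3, Y → 10; minimax = 3.
-5 ≠ 3, so there is no saddle point; optimal play is mixed.
Let the row player play T with probability p. Expected payoff against X: 3p + (-5)(1−p) = 8p − 5; against Y: (-11)p + 10(1−p) = −21p + 10.
Setting these equal: 8p − 5 = −21p + 10 ⇒ 29p = 15 ⇒ p = 15/29, and the value is (8)·(15/29) − 5 = -25/29.
For the column player: with q = P(X), equating T's and B's payoffs gives 14q − 11 = −15q + 10 ⇒ q = 21/29.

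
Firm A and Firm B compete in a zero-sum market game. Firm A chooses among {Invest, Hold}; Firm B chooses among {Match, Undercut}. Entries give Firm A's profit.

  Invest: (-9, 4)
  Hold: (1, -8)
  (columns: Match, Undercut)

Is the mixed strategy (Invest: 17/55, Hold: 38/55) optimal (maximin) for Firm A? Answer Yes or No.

No

Against Match this mix gives (17/55)·(-9) + (38/55)·1 = -23/11.
Against Undercut this mix gives (17/55)·4 + (38/55)·(-8) = -236/55.
Firm B will play Undercut, holding Firm A to -236/55. Shifting weight toward the row that does better against Undercut would raise this floor (the equalizing mix achieves -34/11 against both Undercut and Match), so the proposed strategy is not optimal.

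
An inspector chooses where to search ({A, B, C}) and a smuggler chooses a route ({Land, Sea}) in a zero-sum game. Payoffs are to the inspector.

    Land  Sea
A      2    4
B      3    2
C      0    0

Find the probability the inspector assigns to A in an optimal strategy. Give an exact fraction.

1/3

Row minima: A → 2, B → 2, C → 0; maximin = 2.
Column maxima: Land → 3, Sea → 4; minimax = 3.
2 ≠ 3, so there is no saddle point; optimal play is mixed.
C is strictly dominated by A, so the inspector never plays it.
On the remaining 2×2 (A, B vs Land, Sea):
Let the inspector play A with probability p. Expected payoff against Land: 2p + 3(1−p) = −p + 3; against Sea: 4p + 2(1−p) = 2p + 2.
Setting these equal: −p + 3 = 2p + 2 ⇒ −3p = -1 ⇒ p = 1/3, and the value is (-1)·(1/3) + 3 = 8/3.
For the smuggler: with q = P(Land), equating A's and B's payoffs gives −2q + 4 = q + 2 ⇒ q = 2/3.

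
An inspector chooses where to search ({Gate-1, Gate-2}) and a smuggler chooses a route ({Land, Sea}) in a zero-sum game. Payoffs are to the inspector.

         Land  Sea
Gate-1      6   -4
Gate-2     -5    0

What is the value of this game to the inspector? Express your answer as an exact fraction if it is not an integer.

Row minima: Gate-1 → -4, Gate-2 → -5; maximin = -4.
Column maxima: Land → 6, Sea → 0; minimax = 0.
-4 ≠ 0, so there is no saddle point; optimal play is mixed.
Let the inspector play Gate-1 with probability p. Expected payoff against Land: 6p + (-5)(1−p) = 11p − 5; against Sea: (-4)p + 0(1−p) = −4p.
Setting these equal: 11p − 5 = −4p ⇒ 15p = 5 ⇒ p = 1/3, and the value is (11)·(1/3) − 5 = -4/3.
For the smuggler: with q = P(Land), equating Gate-1's and Gate-2's payoffs gives 10q − 4 = −5q ⇒ q = 4/15.

-4/3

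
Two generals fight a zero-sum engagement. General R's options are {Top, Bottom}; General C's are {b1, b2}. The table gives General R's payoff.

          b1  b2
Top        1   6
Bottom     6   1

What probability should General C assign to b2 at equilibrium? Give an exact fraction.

Row minima: Top → 1, Bottom → 1; maximin = 1.
Column maxima: b1 → 6, b2 → 6; minimax = 6.
1 ≠ 6, so there is no saddle point; optimal play is mixed.
Let General R play Top with probability p. Expected payoff against b1: 1p + 6(1−p) = −5p + 6; against b2: 6p + 1(1−p) = 5p + 1.
Setting these equal: −5p + 6 = 5p + 1 ⇒ −10p = -5 ⇒ p = 1/2, and the value is (-5)·(1/2) + 6 = 7/2.
For General C: with q = P(b1), equating Top's and Bottom's payoffs gives −5q + 6 = 5q + 1 ⇒ q = 1/2.

1/2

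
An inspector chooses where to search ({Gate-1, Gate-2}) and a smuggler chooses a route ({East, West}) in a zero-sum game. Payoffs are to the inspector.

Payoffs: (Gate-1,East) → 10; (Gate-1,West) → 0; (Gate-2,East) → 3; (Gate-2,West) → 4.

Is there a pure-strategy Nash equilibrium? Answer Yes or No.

No

Row minima: Gate-1 → 0, Gate-2 → 3; maximin = 3.
Column maxima: East → 10, West → 4; minimax = 4.
3 ≠ 4, so no pure-strategy equilibrium exists.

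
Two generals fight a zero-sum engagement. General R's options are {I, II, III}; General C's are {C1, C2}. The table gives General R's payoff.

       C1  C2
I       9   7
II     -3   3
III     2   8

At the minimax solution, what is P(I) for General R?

3/4

Row minima: I → 7, II → -3, III → 2; maximin = 7.
Column maxima: C1 → 9, C2 → 8; minimax = 8.
7 ≠ 8, so there is no saddle point; optimal play is mixed.
II is strictly dominated by I, so General R never plays it.
On the remaining 2×2 (I, III vs C1, C2):
Let General R play I with probability p. Expected payoff against C1: 9p + 2(1−p) = 7p + 2; against C2: 7p + 8(1−p) = −p + 8.
Setting these equal: 7p + 2 = −p + 8 ⇒ 8p = 6 ⇒ p = 3/4, and the value is (7)·(3/4) + 2 = 29/4.
For General C: with q = P(C1), equating I's and III's payoffs gives 2q + 7 = −6q + 8 ⇒ q = 1/8.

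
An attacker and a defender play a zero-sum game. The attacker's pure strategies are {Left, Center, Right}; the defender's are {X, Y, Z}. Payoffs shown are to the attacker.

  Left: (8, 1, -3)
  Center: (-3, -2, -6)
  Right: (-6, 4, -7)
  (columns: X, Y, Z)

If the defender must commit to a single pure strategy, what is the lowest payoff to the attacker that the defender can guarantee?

Column maxima: X → 8, Y → 4, Z → -3.
The smallest of these is -3.

-3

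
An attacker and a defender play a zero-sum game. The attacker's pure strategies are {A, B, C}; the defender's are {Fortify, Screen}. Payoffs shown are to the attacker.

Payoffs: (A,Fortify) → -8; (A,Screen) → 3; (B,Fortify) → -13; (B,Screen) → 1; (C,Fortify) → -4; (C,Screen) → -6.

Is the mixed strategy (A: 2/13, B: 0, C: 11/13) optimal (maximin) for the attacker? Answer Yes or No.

Against Fortify this mix gives (2/13)·(-8) + (11/13)·(-4) = -60/13.
Against Screen this mix gives (2/13)·3 + (11/13)·(-6) = -60/13.
All of the defender's active replies (Fortify, Screen) yield -60/13, and no column does worse for the attacker. The mix makes the defender indifferent and guarantees -60/13, so it is optimal.

Yes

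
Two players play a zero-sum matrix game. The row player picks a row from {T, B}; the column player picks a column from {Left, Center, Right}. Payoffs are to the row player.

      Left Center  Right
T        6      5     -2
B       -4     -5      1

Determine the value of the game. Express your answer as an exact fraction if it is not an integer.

-5/13

Row minima: T → -2, B → -5; maximin = -2.
Column maxima: Left → 6, Center → 5, Right → 1; minimax = 1.
-2 ≠ 1, so there is no saddle point; optimal play is mixed.
Left is strictly dominated by Center (it gives the row player strictly more in every row), so the column player never plays it.
On the remaining 2×2 (T, B vs Center, Right):
Let the row player play T with probability p. Expected payoff against Center: 5p + (-5)(1−p) = 10p − 5; against Right: (-2)p + 1(1−p) = −3p + 1.
Setting these equal: 10p − 5 = −3p + 1 ⇒ 13p = 6 ⇒ p = 6/13, and the value is (10)·(6/13) − 5 = -5/13.
For the column player: with q = P(Center), equating T's and B's payoffs gives 7q − 2 = −6q + 1 ⇒ q = 3/13.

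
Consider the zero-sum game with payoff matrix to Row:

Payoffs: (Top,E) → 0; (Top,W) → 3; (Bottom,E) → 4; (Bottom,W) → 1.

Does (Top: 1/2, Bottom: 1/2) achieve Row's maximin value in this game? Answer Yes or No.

Yes

Against E this mix gives (1/2)·0 + (1/2)·4 = 2.
Against W this mix gives (1/2)·3 + (1/2)·1 = 2.
All of Column's active replies (E, W) yield 2, and no column does worse for Row. The mix makes Column indifferent and guarantees 2, so it is optimal.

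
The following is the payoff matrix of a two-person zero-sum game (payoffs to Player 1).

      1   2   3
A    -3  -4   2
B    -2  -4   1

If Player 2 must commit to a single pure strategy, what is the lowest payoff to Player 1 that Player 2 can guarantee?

-4

Column maxima: 1 → -2, 2 → -4, 3 → 2.
The smallest of these is -4.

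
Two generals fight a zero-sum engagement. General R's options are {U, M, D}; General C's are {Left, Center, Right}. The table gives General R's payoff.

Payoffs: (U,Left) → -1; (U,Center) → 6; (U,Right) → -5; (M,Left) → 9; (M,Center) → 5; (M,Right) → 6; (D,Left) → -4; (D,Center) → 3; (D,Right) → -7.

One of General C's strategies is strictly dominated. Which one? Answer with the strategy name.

Right holds General R's payoff strictly below Left in every row: -5 < -1, 6 < 9, -7 < -4.
So Left is strictly dominated for General C.

Left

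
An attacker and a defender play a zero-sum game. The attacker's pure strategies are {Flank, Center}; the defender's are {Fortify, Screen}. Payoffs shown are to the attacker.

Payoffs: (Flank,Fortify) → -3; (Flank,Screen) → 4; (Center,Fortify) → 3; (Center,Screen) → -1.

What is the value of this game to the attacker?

Row minima: Flank → -3, Center → -1; maximin = -1.
Column maxima: Fortify → 3, Screen → 4; minimax = 3.
-1 ≠ 3, so there is no saddle point; optimal play is mixed.
Let the attacker play Flank with probability p. Expected payoff against Fortify: (-3)p + 3(1−p) = −6p + 3; against Screen: 4p + (-1)(1−p) = 5p − 1.
Setting these equal: −6p + 3 = 5p − 1 ⇒ −11p = -4 ⇒ p = 4/11, and the value is (-6)·(4/11) + 3 = 9/11.
For the defender: with q = P(Fortify), equating Flank's and Center's payoffs gives −7q + 4 = 4q − 1 ⇒ q = 5/11.

9/11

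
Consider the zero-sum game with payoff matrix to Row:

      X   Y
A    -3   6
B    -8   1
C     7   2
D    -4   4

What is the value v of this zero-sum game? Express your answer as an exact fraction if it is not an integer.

Row minima: A → -3, B → -8, C → 2, D → -4; maximin = 2.
Column maxima: X → 7, Y → 6; minimax = 6.
2 ≠ 6, so there is no saddle point; optimal play is mixed.
B is strictly dominated by A, so Row never plays it.
D is strictly dominated by A, so Row never plays it.
On the remaining 2×2 (A, C vs X, Y):
Let Row play A with probability p. Expected payoff against X: (-3)p + 7(1−p) = −10p + 7; against Y: 6p + 2(1−p) = 4p + 2.
Setting these equal: −10p + 7 = 4p + 2 ⇒ −14p = -5 ⇒ p = 5/14, and the value is (-10)·(5/14) + 7 = 24/7.
For Column: with q = P(X), equating A's and C's payoffs gives −9q + 6 = 5q + 2 ⇒ q = 2/7.

24/7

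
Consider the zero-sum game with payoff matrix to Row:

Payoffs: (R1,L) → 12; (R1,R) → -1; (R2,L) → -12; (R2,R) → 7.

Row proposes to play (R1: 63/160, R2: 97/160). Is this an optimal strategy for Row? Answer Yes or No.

No

Against L this mix gives (63/160)·12 + (97/160)·(-12) = -51/20.
Against R this mix gives (63/160)·(-1) + (97/160)·7 = 77/20.
Column will play L, holding Row to -51/20. Shifting weight toward the row that does better against L would raise this floor (the equalizing mix achieves 9/4 against both L and R), so the proposed strategy is not optimal.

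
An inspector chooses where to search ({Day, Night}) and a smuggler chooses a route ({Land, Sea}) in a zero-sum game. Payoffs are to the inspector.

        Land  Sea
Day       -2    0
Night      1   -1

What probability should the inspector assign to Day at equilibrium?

1/2

Row minima: Day → -2, Night → -1; maximin = -1.
Column maxima: Land → 1, Sea → 0; minimax = 0.
-1 ≠ 0, so there is no saddle point; optimal play is mixed.
Let the inspector play Day with probability p. Expected payoff against Land: (-2)p + 1(1−p) = −3p + 1; against Sea: 0p + (-1)(1−p) = p − 1.
Setting these equal: −3p + 1 = p − 1 ⇒ −4p = -2 ⇒ p = 1/2, and the value is (-3)·(1/2) + 1 = -1/2.
For the smuggler: with q = P(Land), equating Day's and Night's payoffs gives −2q = 2q − 1 ⇒ q = 1/4.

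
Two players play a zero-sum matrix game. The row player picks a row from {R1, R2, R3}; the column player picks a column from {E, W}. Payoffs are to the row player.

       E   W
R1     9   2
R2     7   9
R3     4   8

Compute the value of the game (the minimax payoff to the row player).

67/9

Row minima: R1 → 2, R2 → 7, R3 → 4; maximin = 7.
Column maxima: E → 9, W → 9; minimax = 9.
7 ≠ 9, so there is no saddle point; optimal play is mixed.
R3 is strictly dominated by R2, so the row player never plays it.
On the remaining 2×2 (R1, R2 vs E, W):
Let the row player play R1 with probability p. Expected payoff against E: 9p + 7(1−p) = 2p + 7; against W: 2p + 9(1−p) = −7p + 9.
Setting these equal: 2p + 7 = −7p + 9 ⇒ 9p = 2 ⇒ p = 2/9, and the value is (2)·(2/9) + 7 = 67/9.
For the column player: with q = P(E), equating R1's and R2's payoffs gives 7q + 2 = −2q + 9 ⇒ q = 7/9.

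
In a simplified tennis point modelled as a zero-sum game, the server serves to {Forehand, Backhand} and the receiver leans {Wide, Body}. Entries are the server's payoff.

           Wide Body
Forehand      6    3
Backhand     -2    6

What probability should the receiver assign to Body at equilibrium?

Row minima: Forehand → 3, Backhand → -2; maximin = 3.
Column maxima: Wide → 6, Body → 6; minimax = 6.
3 ≠ 6, so there is no saddle point; optimal play is mixed.
Let the server play Forehand with probability p. Expected payoff against Wide: 6p + (-2)(1−p) = 8p − 2; against Body: 3p + 6(1−p) = −3p + 6.
Setting these equal: 8p − 2 = −3p + 6 ⇒ 11p = 8 ⇒ p = 8/11, and the value is (8)·(8/11) − 2 = 42/11.
For the receiver: with q = P(Wide), equating Forehand's and Backhand's payoffs gives 3q + 3 = −8q + 6 ⇒ q = 3/11.

8/11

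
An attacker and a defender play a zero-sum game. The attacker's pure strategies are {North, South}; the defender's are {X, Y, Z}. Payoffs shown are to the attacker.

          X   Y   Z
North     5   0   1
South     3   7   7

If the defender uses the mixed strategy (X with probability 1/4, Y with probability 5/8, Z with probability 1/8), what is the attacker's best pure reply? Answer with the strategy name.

Expected payoff of North: (1/4)·5 + (5/8)·0 + (1/8)·1 = 11/8.
Expected payoff of South: (1/4)·3 + (5/8)·7 + (1/8)·7 = 6.
The largest is 6, so the attacker's best response is South.

South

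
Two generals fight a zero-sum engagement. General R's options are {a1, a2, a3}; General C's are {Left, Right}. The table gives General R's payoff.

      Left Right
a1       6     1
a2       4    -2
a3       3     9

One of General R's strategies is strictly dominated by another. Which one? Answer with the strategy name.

a1 gives a strictly higher payoff than a2 against every column: 6 > 4, 1 > -2.
So a2 is strictly dominated and General R never plays it.

a2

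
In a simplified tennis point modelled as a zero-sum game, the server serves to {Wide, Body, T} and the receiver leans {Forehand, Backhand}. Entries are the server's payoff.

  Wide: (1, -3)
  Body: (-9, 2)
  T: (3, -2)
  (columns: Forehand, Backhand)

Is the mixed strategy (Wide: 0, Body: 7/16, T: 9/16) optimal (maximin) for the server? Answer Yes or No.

No

Against Forehand this mix gives (7/16)·(-9) + (9/16)·3 = -9/4.
Against Backhand this mix gives (7/16)·2 + (9/16)·(-2) = -1/4.
The receiver will play Forehand, holding the server to -9/4. Shifting weight toward the row that does better against Forehand would raise this floor (the equalizing mix achieves -3/4 against both Forehand and Backhand), so the proposed strategy is not optimal.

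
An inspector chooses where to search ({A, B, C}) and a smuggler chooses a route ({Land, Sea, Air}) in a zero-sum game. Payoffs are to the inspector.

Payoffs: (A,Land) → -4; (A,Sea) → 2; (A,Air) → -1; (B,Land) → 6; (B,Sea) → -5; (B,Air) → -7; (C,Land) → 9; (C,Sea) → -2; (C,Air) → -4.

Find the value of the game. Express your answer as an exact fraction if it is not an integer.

Row minima: A → -4, B → -7, C → -4; maximin = -4.
Column maxima: Land → 9, Sea → 2, Air → -1; minimax = -1.
-4 ≠ -1, so there is no saddle point; optimal play is mixed.
B is strictly dominated by C, so the inspector never plays it.
Sea is strictly dominated by Air (it gives the inspector strictly more in every row), so the smuggler never plays it.
On the remaining 2×2 (A, C vs Land, Air):
Let the inspector play A with probability p. Expected payoff against Land: (-4)p + 9(1−p) = −13p + 9; against Air: (-1)p + (-4)(1−p) = 3p − 4.
Setting these equal: −13p + 9 = 3p − 4 ⇒ −16p = -13 ⇒ p = 13/16, and the value is (-13)·(13/16) + 9 = -25/16.
For the smuggler: with q = P(Land), equating A's and C's payoffs gives −3q − 1 = 13q − 4 ⇒ q = 3/16.

-25/16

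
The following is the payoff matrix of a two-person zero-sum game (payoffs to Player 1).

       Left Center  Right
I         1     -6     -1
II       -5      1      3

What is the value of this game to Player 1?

Row minima: I → -6, II → -5; maximin = -5.
Column maxima: Left → 1, Center → 1, Right → 3; minimax = 1.
-5 ≠ 1, so there is no saddle point; optimal play is mixed.
Right is strictly dominated by Center (it gives Player 1 strictly more in every row), so Player 2 never plays it.
On the remaining 2×2 (I, II vs Left, Center):
Let Player 1 play I with probability p. Expected payoff against Left: 1p + (-5)(1−p) = 6p − 5; against Center: (-6)p + 1(1−p) = −7p + 1.
Setting these equal: 6p − 5 = −7p + 1 ⇒ 13p = 6 ⇒ p = 6/13, and the value is (6)·(6/13) − 5 = -29/13.
For Player 2: with q = P(Left), equating I's and II's payoffs gives 7q − 6 = −6q + 1 ⇒ q = 7/13.

-29/13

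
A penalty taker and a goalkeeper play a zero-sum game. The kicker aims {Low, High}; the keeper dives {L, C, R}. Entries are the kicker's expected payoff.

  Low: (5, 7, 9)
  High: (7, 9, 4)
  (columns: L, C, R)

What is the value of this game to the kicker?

Row minima: Low → 5, High → 4; maximin = 5.
Column maxima: L → 7, C → 9, R → 9; minimax = 7.
5 ≠ 7, so there is no saddle point; optimal play is mixed.
C is strictly dominated by L (it gives the kicker strictly more in every row), so the keeper never plays it.
On the remaining 2×2 (Low, High vs L, R):
Let the kicker play Low with probability p. Expected payoff against L: 5p + 7(1−p) = −2p + 7; against R: 9p + 4(1−p) = 5p + 4.
Setting these equal: −2p + 7 = 5p + 4 ⇒ −7p = -3 ⇒ p = 3/7, and the value is (-2)·(3/7) + 7 = 43/7.
For the keeper: with q = P(L), equating Low's and High's payoffs gives −4q + 9 = 3q + 4 ⇒ q = 5/7.

43/7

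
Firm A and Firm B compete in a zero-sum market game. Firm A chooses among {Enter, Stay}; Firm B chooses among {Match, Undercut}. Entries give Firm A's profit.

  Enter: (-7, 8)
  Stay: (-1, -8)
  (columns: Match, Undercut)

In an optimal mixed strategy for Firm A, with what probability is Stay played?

Row minima: Enter → -7, Stay → -8; maximin = -7.
Column maxima: Match → -1, Undercut → 8; minimax = -1.
-7 ≠ -1, so there is no saddle point; optimal play is mixed.
Let Firm A play Enter with probability p. Expected payoff against Match: (-7)p + (-1)(1−p) = −6p − 1; against Undercut: 8p + (-8)(1−p) = 16p − 8.
Setting these equal: −6p − 1 = 16p − 8 ⇒ −22p = -7 ⇒ p = 7/22, and the value is (-6)·(7/22) − 1 = -32/11.
For Firm B: with q = P(Match), equating Enter's and Stay's payoffs gives −15q + 8 = 7q − 8 ⇒ q = 8/11.

15/22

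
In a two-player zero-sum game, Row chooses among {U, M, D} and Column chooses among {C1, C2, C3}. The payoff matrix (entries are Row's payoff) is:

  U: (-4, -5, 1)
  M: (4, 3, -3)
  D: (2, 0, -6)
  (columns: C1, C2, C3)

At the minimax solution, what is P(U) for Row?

Row minima: U → -5, M → -3, D → -6; maximin = -3.
Column maxima: C1 → 4, C2 → 3, C3 → 1; minimax = 1.
-3 ≠ 1, so there is no saddle point; optimal play is mixed.
D is strictly dominated by M, so Row never plays it.
C1 is strictly dominated by C2 (it gives Row strictly more in every row), so Column never plays it.
On the remaining 2×2 (U, M vs C2, C3):
Let Row play U with probability p. Expected payoff against C2: (-5)p + 3(1−p) = −8p + 3; against C3: 1p + (-3)(1−p) = 4p − 3.
Setting these equal: −8p + 3 = 4p − 3 ⇒ −12p = -6 ⇒ p = 1/2, and the value is (-8)·(1/2) + 3 = -1.
For Column: with q = P(C2), equating U's and M's payoffs gives −6q + 1 = 6q − 3 ⇒ q = 1/3.

1/2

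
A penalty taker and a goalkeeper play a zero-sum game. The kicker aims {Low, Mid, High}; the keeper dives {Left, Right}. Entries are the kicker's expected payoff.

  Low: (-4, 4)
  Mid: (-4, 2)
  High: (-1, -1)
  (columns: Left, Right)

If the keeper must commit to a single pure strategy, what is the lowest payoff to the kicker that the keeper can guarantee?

-1

Column maxima: Left → -1, Right → 4.
The smallest of these is -1.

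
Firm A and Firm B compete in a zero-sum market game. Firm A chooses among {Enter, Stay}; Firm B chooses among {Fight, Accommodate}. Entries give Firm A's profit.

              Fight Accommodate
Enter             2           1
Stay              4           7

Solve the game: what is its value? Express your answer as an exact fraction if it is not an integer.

4

Row minima: Enter → 1, Stay → 4; maximin = 4.
Column maxima: Fight → 4, Accommodate → 7; minimax = 4.
Since maximin = minimax = 4, there is a saddle point and the value is 4.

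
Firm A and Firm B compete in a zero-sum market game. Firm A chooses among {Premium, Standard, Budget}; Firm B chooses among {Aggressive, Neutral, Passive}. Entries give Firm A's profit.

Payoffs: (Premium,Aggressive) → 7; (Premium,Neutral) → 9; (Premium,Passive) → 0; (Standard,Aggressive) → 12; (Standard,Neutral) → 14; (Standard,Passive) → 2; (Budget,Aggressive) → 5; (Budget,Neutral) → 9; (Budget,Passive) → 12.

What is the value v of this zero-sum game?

134/17

Row minima: Premium → 0, Standard → 2, Budget → 5; maximin = 5.
Column maxima: Aggressive → 12, Neutral → 14, Passive → 12; minimax = 12.
5 ≠ 12, so there is no saddle point; optimal play is mixed.
Premium is strictly dominated by Standard, so Firm A never plays it.
Neutral is strictly dominated by Aggressive (it gives Firm A strictly more in every row), so Firm B never plays it.
On the remaining 2×2 (Standard, Budget vs Aggressive, Passive):
Let Firm A play Standard with probability p. Expected payoff against Aggressive: 12p + 5(1−p) = 7p + 5; against Passive: 2p + 12(1−p) = −10p + 12.
Setting these equal: 7p + 5 = −10p + 12 ⇒ 17p = 7 ⇒ p = 7/17, and the value is (7)·(7/17) + 5 = 134/17.
For Firm B: with q = P(Aggressive), equating Standard's and Budget's payoffs gives 10q + 2 = −7q + 12 ⇒ q = 10/17.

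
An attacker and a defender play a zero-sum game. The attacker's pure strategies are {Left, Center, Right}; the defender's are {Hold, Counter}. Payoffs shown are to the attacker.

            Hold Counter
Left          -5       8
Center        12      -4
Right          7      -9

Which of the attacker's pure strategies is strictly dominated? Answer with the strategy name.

Right

Center gives a strictly higher payoff than Right against every column: 12 > 7, -4 > -9.
So Right is strictly dominated and the attacker never plays it.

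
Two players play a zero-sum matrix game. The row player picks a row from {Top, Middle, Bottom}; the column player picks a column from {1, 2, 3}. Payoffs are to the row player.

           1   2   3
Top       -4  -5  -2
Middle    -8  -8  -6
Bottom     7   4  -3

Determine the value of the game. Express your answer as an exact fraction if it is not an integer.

-23/10

Row minima: Top → -5, Middle → -8, Bottom → -3; maximin = -3.
Column maxima: 1 → 7, 2 → 4, 3 → -2; minimax = -2.
-3 ≠ -2, so there is no saddle point; optimal play is mixed.
Middle is strictly dominated by Top, so the row player never plays it.
With Middle eliminated, 1 is strictly dominated by 2 (it gives the row player strictly more in every remaining row), so the column player never plays it.
On the remaining 2×2 (Top, Bottom vs 2, 3):
Let the row player play Top with probability p. Expected payoff against 2: (-5)p + 4(1−p) = −9p + 4; against 3: (-2)p + (-3)(1−p) = p − 3.
Setting these equal: −9p + 4 = p − 3 ⇒ −10p = -7 ⇒ p = 7/10, and the value is (-9)·(7/10) + 4 = -23/10.
For the column player: with q = P(2), equating Top's and Bottom's payoffs gives −3q − 2 = 7q − 3 ⇒ q = 1/10.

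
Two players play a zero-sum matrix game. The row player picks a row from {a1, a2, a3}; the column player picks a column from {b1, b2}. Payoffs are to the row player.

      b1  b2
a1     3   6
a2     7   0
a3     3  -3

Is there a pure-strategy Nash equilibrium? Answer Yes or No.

Row minima: a1 → 3, a2 → 0, a3 → -3; maximin = 3.
Column maxima: b1 → 7, b2 → 6; minimax = 6.
3 ≠ 6, so no pure-strategy equilibrium exists.

No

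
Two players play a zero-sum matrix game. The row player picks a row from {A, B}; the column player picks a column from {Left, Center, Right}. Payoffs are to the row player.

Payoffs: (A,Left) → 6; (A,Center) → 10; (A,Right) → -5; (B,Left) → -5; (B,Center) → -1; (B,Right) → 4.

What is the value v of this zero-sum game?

-1/20

Row minima: A → -5, B → -5; maximin = -5.
Column maxima: Left → 6, Center → 10, Right → 4; minimax = 4.
-5 ≠ 4, so there is no saddle point; optimal play is mixed.
Center is strictly dominated by Left (it gives the row player strictly more in every row), so the column player never plays it.
On the remaining 2×2 (A, B vs Left, Right):
Let the row player play A with probability p. Expected payoff against Left: 6p + (-5)(1−p) = 11p − 5; against Right: (-5)p + 4(1−p) = −9p + 4.
Setting these equal: 11p − 5 = −9p + 4 ⇒ 20p = 9 ⇒ p = 9/20, and the value is (11)·(9/20) − 5 = -1/20.
For the column player: with q = P(Left), equating A's and B's payoffs gives 11q − 5 = −9q + 4 ⇒ q = 9/20.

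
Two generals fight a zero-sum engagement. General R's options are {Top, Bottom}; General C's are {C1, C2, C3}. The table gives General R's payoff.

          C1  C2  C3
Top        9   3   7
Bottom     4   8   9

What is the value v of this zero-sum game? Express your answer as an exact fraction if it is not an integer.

Row minima: Top → 3, Bottom → 4; maximin = 4.
Column maxima: C1 → 9, C2 → 8, C3 → 9; minimax = 8.
4 ≠ 8, so there is no saddle point; optimal play is mixed.
C3 is strictly dominated by C2 (it gives General R strictly more in every row), so General C never plays it.
On the remaining 2×2 (Top, Bottom vs C1, C2):
Let General R play Top with probability p. Expected payoff against C1: 9p + 4(1−p) = 5p + 4; against C2: 3p + 8(1−p) = −5p + 8.
Setting these equal: 5p + 4 = −5p + 8 ⇒ 10p = 4 ⇒ p = 2/5, and the value is (5)·(2/5) + 4 = 6.
For General C: with q = P(C1), equating Top's and Bottom's payoffs gives 6q + 3 = −4q + 8 ⇒ q = 1/2.

6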